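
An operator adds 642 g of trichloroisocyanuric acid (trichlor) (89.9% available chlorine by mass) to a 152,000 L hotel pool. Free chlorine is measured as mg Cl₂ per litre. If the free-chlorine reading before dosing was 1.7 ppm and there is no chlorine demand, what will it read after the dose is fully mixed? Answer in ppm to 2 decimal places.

5.50 ppm

Available chlorine delivered: 642 g × 0.899 = 577.2 g as Cl₂.
Concentration rise: 577.2 g / 152,000 L = 3.797 mg/L = 3.80 ppm.
Final FC: 1.7 + 3.80 = 5.50 ppm.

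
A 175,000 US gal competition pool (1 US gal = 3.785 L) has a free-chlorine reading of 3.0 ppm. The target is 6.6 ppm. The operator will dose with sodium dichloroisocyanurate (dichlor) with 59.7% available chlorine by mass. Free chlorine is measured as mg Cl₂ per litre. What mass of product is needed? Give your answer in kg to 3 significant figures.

3.99 kg

Volume: 175,000 US gal × 3.785 L/gal = 662,375 L.
Chlorine deficit: 6.6 − 3.0 = 3.6 ppm = 3.6 mg/L as Cl₂.
Cl₂ equivalent needed: 3.6 mg/L × 662,375 L = 2,385,000 mg = 2385 g.
Product at 59.7% available chlorine: 2385 / 0.597 = 3994 g.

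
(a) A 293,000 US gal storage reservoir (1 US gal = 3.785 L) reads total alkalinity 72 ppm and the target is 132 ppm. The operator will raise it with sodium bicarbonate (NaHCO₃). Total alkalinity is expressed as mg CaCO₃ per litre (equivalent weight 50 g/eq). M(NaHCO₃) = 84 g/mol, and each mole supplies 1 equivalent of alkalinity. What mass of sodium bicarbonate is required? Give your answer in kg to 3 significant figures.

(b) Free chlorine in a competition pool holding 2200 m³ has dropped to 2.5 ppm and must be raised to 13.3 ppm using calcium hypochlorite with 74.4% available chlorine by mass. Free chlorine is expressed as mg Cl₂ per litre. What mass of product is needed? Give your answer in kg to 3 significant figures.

(a) 112 kg; (b) 31.9 kg

(a) Volume: 293,000 US gal × 3.785 L/gal = 1,109,005 L.
(a) Alkalinity to add: (132 − 72) = 60 mg/L as CaCO₃ × 1,109,005 L = 66,540 g as CaCO₃.
(a) Equivalents: 66,540 g ÷ 50 g/eq = 1331 eq.
(a) NaHCO₃ supplies 1 eq per mole → 1331 mol.
(a) Mass: 1331 mol × 84 g/mol = 111,800 g.

(b) Volume: 2200 m³ = 2,200,000 L.
(b) Chlorine deficit: 13.3 − 2.5 = 10.8 ppm = 10.8 mg/L as Cl₂.
(b) Cl₂ equivalent needed: 10.8 mg/L × 2,200,000 L = 23,760,000 mg = 23,760 g.
(b) Product at 74.4% available chlorine: 23,760 / 0.744 = 31,940 g.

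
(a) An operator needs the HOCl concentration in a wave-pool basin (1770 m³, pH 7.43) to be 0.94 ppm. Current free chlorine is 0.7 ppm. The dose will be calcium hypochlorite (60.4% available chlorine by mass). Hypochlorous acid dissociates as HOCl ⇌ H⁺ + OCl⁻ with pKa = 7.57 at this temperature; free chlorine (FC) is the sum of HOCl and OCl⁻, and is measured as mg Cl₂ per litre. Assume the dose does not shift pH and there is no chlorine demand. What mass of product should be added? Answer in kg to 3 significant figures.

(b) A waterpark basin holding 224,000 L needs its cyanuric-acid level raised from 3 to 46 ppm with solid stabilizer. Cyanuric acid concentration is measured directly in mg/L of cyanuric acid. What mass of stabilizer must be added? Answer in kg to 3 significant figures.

(a) 2.70 kg; (b) 9.63 kg

(a) Volume: 1770 m³ = 1,770,000 L.
(a) [OCl⁻]/[HOCl] = 10^(pH − pKa) = 10^(7.43 − 7.57) = 0.7244; fraction as HOCl = 1/(1 + 0.7244) = 0.5799.
(a) Free chlorine required for 0.94 ppm HOCl: 0.94 / 0.5799 = 1.621 ppm.
(a) FC to add: 1.621 − 0.7 = 0.921 mg/L as Cl₂.
(a) Cl₂ equivalent: 0.921 mg/L × 1,770,000 L = 1630 g.
(a) Product at 60.4% available Cl: 1630 / 0.604 = 2699 g.

(b) CYA to add: (46 − 3) = 43 mg/L × 224,000 L = 9632 g cyanuric acid.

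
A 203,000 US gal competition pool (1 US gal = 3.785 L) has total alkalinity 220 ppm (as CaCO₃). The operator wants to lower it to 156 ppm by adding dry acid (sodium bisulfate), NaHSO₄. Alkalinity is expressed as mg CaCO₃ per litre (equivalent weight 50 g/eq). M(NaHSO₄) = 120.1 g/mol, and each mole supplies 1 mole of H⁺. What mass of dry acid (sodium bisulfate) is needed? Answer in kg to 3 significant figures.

118 kg

Volume: 203,000 US gal × 3.785 L/gal = 768,355 L.
Alkalinity to neutralize: (220 − 156) = 64 mg/L as CaCO₃ × 768,355 L = 49,170 g as CaCO₃.
Equivalents of H⁺ required: 49,170 ÷ 50 g/eq = 983.5 eq = 983.5 mol NaHSO₄.
Mass of NaHSO₄: 983.5 × 120.1 = 118,100 g.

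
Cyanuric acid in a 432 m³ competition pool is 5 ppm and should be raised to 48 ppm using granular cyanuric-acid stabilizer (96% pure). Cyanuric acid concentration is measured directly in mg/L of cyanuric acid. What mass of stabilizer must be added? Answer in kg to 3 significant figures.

19.4 kg

Volume: 432 m³ = 432,000 L.
CYA to add: (48 − 5) = 43 mg/L × 432,000 L = 18,580 g cyanuric acid.
At 96% purity: 18,580 / 0.96 = 19,350 g product.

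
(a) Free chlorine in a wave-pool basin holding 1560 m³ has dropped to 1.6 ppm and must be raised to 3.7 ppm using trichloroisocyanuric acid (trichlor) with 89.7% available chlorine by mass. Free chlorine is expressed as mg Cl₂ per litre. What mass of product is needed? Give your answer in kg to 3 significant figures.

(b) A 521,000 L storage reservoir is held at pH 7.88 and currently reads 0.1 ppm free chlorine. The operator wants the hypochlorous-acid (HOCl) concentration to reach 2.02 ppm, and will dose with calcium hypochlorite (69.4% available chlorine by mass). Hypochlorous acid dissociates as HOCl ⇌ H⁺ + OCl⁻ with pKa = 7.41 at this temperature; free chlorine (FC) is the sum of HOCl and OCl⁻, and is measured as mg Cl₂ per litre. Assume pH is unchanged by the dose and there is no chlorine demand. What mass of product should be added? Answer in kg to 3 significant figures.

(a) 3.65 kg; (b) 5.92 kg

(a) Volume: 1560 m³ = 1,560,000 L.
(a) Chlorine deficit: 3.7 − 1.6 = 2.1 ppm = 2.1 mg/L as Cl₂.
(a) Cl₂ equivalent needed: 2.1 mg/L × 1,560,000 L = 3,276,000 mg = 3276 g.
(a) Product at 89.7% available chlorine: 3276 / 0.897 = 3652 g.

(b) [OCl⁻]/[HOCl] = 10^(pH − pKa) = 10^(7.88 − 7.41) = 2.951; fraction as HOCl = 1/(1 + 2.951) = 0.2531.
(b) Free chlorine required for 2.02 ppm HOCl: 2.02 / 0.2531 = 7.981 ppm.
(b) FC to add: 7.981 − 0.1 = 7.881 mg/L as Cl₂.
(b) Cl₂ equivalent: 7.881 mg/L × 521,000 L = 4106 g.
(b) Product at 69.4% available Cl: 4106 / 0.694 = 5917 g.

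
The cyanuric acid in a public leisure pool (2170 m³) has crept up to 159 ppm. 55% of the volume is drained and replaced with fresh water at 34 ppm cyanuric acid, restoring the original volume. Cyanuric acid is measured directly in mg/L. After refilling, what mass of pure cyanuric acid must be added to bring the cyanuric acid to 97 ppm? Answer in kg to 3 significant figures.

Volume: 2170 m³ = 2,170,000 L.
After draining 55% and refilling: 159 × 0.45 + 34 × 0.55 = 90.25 ppm.
Deficit to target: 97 − 90.25 = 6.75 mg/L.
Mass: 6.75 mg/L × 2,170,000 L = 14,650 g cyanuric acid.

14.6 kg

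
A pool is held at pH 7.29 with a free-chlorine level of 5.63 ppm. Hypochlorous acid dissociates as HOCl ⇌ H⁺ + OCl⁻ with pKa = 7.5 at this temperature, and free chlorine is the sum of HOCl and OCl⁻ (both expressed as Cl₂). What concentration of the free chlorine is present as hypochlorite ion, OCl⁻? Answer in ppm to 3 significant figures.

2.15 ppm

[OCl⁻]/[HOCl] = 10^(pH − pKa) = 10^(7.29 − 7.5) = 10^-0.21 = 0.6166.
Fraction as HOCl = 1 / (1 + 0.6166) = 0.6186.
OCl⁻ = (1 − 0.6186) × 5.63 ppm = 2.147 ppm.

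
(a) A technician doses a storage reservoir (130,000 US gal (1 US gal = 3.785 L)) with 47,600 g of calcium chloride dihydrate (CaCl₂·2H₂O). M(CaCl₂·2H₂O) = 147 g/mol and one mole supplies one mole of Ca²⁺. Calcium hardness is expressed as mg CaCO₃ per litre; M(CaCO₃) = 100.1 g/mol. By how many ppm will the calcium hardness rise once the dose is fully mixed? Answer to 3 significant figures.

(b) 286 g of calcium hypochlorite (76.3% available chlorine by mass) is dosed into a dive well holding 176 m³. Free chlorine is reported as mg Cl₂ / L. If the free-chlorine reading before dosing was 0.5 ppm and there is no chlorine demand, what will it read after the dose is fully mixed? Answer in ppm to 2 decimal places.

(a) 65.9 ppm; (b) 1.74 ppm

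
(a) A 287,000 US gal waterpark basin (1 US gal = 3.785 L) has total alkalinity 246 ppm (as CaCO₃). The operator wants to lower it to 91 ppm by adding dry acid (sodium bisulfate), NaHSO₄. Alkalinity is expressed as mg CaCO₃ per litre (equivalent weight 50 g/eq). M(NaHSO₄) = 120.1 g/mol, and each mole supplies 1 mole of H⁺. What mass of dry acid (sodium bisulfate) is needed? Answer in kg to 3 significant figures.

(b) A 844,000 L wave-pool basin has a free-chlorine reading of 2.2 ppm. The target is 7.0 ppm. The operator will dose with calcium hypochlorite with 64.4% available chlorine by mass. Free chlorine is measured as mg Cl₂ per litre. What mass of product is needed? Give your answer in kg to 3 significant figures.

(a) 404 kg; (b) 6.29 kg

(a) Volume: 287,000 US gal × 3.785 L/gal = 1,086,295 L.
(a) Alkalinity to neutralize: (246 − 91) = 155 mg/L as CaCO₃ × 1,086,295 L = 168,400 g as CaCO₃.
(a) Equivalents of H⁺ required: 168,400 ÷ 50 g/eq = 3368 eq = 3368 mol NaHSO₄.
(a) Mass of NaHSO₄: 3368 × 120.1 = 404,400 g.

(b) Chlorine deficit: 7.0 − 2.2 = 4.8 ppm = 4.8 mg/L as Cl₂.
(b) Cl₂ equivalent needed: 4.8 mg/L × 844,000 L = 4,051,000 mg = 4051 g.
(b) Product at 64.4% available chlorine: 4051 / 0.644 = 6291 g.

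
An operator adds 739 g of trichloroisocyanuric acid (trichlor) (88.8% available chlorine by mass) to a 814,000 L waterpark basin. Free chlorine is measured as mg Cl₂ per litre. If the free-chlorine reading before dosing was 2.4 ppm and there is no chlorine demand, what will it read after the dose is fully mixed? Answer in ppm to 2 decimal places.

Available chlorine delivered: 739 g × 0.888 = 656.2 g as Cl₂.
Concentration rise: 656.2 g / 814,000 L = 0.8062 mg/L = 0.81 ppm.
Final FC: 2.4 + 0.81 = 3.21 ppm.

3.21 ppm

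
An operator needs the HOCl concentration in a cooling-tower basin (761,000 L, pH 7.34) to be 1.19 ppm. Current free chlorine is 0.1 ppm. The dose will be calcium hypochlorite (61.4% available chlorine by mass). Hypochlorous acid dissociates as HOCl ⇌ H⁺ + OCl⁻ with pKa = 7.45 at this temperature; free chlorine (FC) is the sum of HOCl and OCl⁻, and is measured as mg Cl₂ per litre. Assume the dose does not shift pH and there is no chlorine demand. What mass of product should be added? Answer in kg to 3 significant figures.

[OCl⁻]/[HOCl] = 10^(pH − pKa) = 10^(7.34 − 7.45) = 0.7762; fraction as HOCl = 1/(1 + 0.7762) = 0.563.
Free chlorine required for 1.19 ppm HOCl: 1.19 / 0.563 = 2.114 ppm.
FC to add: 2.114 − 0.1 = 2.014 mg/L as Cl₂.
Cl₂ equivalent: 2.014 mg/L × 761,000 L = 1532 g.
Product at 61.4% available Cl: 1532 / 0.614 = 2496 g.

2.50 kg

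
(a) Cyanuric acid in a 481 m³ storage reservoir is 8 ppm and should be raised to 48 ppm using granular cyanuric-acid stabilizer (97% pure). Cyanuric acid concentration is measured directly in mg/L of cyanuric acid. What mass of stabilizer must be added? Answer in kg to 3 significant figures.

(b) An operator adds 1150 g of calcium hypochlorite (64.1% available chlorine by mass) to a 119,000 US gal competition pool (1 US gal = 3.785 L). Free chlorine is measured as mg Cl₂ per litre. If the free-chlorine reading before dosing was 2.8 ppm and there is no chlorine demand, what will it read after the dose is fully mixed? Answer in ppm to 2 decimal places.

(a) 19.8 kg; (b) 4.44 ppm

(a) Volume: 481 m³ = 481,000 L.
(a) CYA to add: (48 − 8) = 40 mg/L × 481,000 L = 19,240 g cyanuric acid.
(a) At 97% purity: 19,240 / 0.97 = 19,840 g product.

(b) Volume: 119,000 US gal × 3.785 L/gal = 450,415 L.
(b) Available chlorine delivered: 1150 g × 0.641 = 737.1 g as Cl₂.
(b) Concentration rise: 737.1 g / 450,415 L = 1.637 mg/L = 1.64 ppm.
(b) Final FC: 2.8 + 1.64 = 4.44 ppm.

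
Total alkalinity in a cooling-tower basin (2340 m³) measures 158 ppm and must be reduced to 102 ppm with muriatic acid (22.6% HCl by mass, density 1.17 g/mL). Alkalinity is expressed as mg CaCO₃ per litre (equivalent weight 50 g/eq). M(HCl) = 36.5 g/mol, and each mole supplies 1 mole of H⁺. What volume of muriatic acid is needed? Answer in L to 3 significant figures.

Volume: 2340 m³ = 2,340,000 L.
Alkalinity to neutralize: (158 − 102) = 56 mg/L as CaCO₃ × 2,340,000 L = 131,000 g as CaCO₃.
Equivalents of H⁺ required: 131,000 ÷ 50 g/eq = 2621 eq = 2621 mol HCl.
Mass of HCl: 2621 × 36.5 = 95,660 g.
Mass of 22.6% solution: 95,660 / 0.226 = 423,300 g.
Volume: 423,300 g ÷ 1.17 g/mL = 361,800 mL.

362 L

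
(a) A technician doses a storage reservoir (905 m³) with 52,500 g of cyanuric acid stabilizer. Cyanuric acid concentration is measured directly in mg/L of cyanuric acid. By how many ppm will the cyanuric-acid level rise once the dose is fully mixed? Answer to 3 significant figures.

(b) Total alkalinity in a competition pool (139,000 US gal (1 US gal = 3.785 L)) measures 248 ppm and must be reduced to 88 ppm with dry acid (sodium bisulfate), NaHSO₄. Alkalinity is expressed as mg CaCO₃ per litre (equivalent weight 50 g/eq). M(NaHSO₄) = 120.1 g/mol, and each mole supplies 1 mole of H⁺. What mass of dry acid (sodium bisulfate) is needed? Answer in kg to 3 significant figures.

(a) Volume: 905 m³ = 905,000 L.
(a) Rise: 52,500 g / 905,000 L × 1000 = 58.01 mg/L.

(b) Volume: 139,000 US gal × 3.785 L/gal = 526,115 L.
(b) Alkalinity to neutralize: (248 − 88) = 160 mg/L as CaCO₃ × 526,115 L = 84,180 g as CaCO₃.
(b) Equivalents of H⁺ required: 84,180 ÷ 50 g/eq = 1684 eq = 1684 mol NaHSO₄.
(b) Mass of NaHSO₄: 1684 × 120.1 = 202,200 g.

(a) 58.0 ppm; (b) 202 kg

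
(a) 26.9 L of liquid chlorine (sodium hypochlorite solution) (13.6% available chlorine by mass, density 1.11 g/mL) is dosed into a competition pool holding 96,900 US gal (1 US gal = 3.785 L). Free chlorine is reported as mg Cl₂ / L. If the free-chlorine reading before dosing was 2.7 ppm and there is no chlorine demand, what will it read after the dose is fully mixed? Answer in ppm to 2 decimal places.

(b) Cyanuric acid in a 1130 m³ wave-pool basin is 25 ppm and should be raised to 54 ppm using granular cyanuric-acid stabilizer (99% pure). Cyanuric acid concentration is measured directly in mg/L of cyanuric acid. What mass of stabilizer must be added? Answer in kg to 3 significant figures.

(a) Volume: 96,900 US gal × 3.785 L/gal = 366,766 L.
(a) Mass of solution: 26.9 L × 1000 mL/L × 1.11 g/mL = 29,860 g.
(a) Available chlorine delivered: 29,860 g × 0.136 = 4061 g as Cl₂.
(a) Concentration rise: 4061 g / 366,766 L = 11.07 mg/L = 11.07 ppm.
(a) Final FC: 2.7 + 11.07 = 13.77 ppm.

(b) Volume: 1130 m³ = 1,130,000 L.
(b) CYA to add: (54 − 25) = 29 mg/L × 1,130,000 L = 32,770 g cyanuric acid.
(b) At 99% purity: 32,770 / 0.99 = 33,100 g product.

(a) 13.77 ppm; (b) 33.1 kg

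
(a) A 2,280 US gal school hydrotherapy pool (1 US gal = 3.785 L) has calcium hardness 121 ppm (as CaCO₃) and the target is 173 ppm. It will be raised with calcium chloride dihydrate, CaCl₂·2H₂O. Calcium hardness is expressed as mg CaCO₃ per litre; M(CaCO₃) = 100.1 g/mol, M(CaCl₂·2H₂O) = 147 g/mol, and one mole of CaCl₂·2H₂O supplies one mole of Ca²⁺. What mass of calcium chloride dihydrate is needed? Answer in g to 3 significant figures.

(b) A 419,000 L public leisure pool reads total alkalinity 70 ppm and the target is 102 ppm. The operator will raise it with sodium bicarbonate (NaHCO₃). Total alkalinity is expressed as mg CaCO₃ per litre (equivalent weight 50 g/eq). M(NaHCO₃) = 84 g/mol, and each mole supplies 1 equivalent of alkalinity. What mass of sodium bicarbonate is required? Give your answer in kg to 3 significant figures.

(a) Volume: 2,280 US gal × 3.785 L/gal = 8,630 L.
(a) Hardness to add: (173 − 121) = 52 mg/L as CaCO₃ × 8,630 L = 448.7 g as CaCO₃.
(a) Moles of Ca²⁺ (1 mol Ca²⁺ ≡ 1 mol CaCO₃): 448.7 / 100.1 g/mol = 4.483 mol.
(a) Mass of CaCl₂·2H₂O: 4.483 × 147 = 659 g.

(b) Alkalinity to add: (102 − 70) = 32 mg/L as CaCO₃ × 419,000 L = 13,410 g as CaCO₃.
(b) Equivalents: 13,410 g ÷ 50 g/eq = 268.2 eq.
(b) NaHCO₃ supplies 1 eq per mole → 268.2 mol.
(b) Mass: 268.2 mol × 84 g/mol = 22,530 g.

(a) 659 g; (b) 22.5 kg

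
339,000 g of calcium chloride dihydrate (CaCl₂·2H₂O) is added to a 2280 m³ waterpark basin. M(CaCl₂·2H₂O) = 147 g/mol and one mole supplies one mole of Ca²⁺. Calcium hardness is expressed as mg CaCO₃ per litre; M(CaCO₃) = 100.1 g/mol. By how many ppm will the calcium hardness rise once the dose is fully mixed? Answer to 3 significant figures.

101 ppm

Volume: 2280 m³ = 2,280,000 L.
Moles of Ca²⁺: 339,000 g ÷ 147 g/mol = 2306 mol.
As CaCO₃: 2306 mol × 100.1 g/mol = 230,800 g.
Rise: 230,800 g / 2,280,000 L × 1000 = 101.2 mg/L.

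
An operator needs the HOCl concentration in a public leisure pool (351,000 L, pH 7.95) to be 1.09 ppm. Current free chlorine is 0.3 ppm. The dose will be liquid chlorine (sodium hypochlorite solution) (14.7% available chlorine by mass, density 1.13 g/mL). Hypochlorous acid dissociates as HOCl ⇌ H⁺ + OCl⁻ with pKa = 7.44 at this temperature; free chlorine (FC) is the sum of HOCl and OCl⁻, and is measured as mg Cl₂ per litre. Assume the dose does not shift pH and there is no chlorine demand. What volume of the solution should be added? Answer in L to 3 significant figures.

9.12 L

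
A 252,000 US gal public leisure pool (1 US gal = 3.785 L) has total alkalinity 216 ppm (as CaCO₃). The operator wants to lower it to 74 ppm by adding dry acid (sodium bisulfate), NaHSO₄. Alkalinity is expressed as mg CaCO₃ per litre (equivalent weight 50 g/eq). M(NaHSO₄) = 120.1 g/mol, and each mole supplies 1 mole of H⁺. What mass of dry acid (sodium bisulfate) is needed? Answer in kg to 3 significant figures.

325 kg

Volume: 252,000 US gal × 3.785 L/gal = 953,820 L.
Alkalinity to neutralize: (216 − 74) = 142 mg/L as CaCO₃ × 953,820 L = 135,400 g as CaCO₃.
Equivalents of H⁺ required: 135,400 ÷ 50 g/eq = 2709 eq = 2709 mol NaHSO₄.
Mass of NaHSO₄: 2709 × 120.1 = 325,300 g.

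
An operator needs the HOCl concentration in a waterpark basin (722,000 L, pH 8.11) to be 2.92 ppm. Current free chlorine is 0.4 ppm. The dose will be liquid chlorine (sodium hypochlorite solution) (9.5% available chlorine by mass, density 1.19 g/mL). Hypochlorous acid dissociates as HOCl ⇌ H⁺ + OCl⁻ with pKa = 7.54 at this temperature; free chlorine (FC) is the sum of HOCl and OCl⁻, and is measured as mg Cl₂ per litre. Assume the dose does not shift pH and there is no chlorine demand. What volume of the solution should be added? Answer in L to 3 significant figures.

[OCl⁻]/[HOCl] = 10^(pH − pKa) = 10^(8.11 − 7.54) = 3.715; fraction as HOCl = 1/(1 + 3.715) = 0.2121.
Free chlorine required for 2.92 ppm HOCl: 2.92 / 0.2121 = 13.77 ppm.
FC to add: 13.77 − 0.4 = 13.37 mg/L as Cl₂.
Cl₂ equivalent: 13.37 mg/L × 722,000 L = 9652 g.
Product at 9.5% available Cl: 9652 / 0.095 = 101,600 g.
Volume: 101,600 g ÷ 1.19 g/mL = 85,380 mL.

85.4 L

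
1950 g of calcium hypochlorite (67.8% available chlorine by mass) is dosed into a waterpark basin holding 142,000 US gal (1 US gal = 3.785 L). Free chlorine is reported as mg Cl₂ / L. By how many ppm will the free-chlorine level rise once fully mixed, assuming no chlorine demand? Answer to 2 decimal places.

2.46 ppm

Volume: 142,000 US gal × 3.785 L/gal = 537,470 L.
Available chlorine delivered: 1950 g × 0.678 = 1322 g as Cl₂.
Concentration rise: 1322 g / 537,470 L = 2.46 mg/L = 2.46 ppm.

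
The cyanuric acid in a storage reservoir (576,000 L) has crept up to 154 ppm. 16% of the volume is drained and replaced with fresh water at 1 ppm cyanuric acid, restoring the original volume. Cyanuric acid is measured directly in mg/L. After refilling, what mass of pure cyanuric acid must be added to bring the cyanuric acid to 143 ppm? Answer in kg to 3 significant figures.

After draining 16% and refilling: 154 × 0.84 + 1 × 0.16 = 129.52 ppm.
Deficit to target: 143 − 129.52 = 13.48 mg/L.
Mass: 13.48 mg/L × 576,000 L = 7764 g cyanuric acid.

7.76 kg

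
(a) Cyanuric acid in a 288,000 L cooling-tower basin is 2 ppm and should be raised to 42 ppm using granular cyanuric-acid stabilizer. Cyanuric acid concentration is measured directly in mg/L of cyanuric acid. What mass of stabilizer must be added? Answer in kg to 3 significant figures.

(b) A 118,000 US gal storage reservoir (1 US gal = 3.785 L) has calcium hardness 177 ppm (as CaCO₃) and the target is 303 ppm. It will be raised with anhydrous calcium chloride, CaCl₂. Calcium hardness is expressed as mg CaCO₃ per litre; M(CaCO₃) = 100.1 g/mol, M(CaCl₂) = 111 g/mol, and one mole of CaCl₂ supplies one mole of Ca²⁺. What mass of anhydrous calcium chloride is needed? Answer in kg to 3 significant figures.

(a) CYA to add: (42 − 2) = 40 mg/L × 288,000 L = 11,520 g cyanuric acid.

(b) Volume: 118,000 US gal × 3.785 L/gal = 446,630 L.
(b) Hardness to add: (303 − 177) = 126 mg/L as CaCO₃ × 446,630 L = 56,280 g as CaCO₃.
(b) Moles of Ca²⁺ (1 mol Ca²⁺ ≡ 1 mol CaCO₃): 56,280 / 100.1 g/mol = 562.2 mol.
(b) Mass of CaCl₂: 562.2 × 111 = 62,400 g.

(a) 11.5 kg; (b) 62.4 kg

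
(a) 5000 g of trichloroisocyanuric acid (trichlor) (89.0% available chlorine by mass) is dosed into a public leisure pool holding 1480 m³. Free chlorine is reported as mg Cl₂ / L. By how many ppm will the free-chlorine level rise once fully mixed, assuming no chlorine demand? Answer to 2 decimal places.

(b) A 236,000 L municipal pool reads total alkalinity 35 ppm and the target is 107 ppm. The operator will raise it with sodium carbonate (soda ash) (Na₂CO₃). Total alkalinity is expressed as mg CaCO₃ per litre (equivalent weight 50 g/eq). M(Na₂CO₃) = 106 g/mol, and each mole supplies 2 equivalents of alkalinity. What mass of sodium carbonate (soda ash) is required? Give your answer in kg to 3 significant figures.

(a) 3.01 ppm; (b) 18.0 kg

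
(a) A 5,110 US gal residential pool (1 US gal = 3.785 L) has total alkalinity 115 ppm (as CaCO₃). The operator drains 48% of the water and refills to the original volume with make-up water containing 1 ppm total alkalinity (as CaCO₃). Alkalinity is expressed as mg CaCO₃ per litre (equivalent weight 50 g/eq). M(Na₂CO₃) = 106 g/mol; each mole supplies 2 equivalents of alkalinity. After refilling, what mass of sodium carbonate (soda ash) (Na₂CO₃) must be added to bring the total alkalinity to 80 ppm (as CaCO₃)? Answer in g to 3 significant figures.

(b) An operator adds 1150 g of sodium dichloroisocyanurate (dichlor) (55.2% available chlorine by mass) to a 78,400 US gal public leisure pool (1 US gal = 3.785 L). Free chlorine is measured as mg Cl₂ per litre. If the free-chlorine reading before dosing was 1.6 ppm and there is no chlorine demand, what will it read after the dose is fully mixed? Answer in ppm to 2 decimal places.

(a) Volume: 5,110 US gal × 3.785 L/gal = 19,341 L.
(a) After draining 48% and refilling: 115 × 0.52 + 1 × 0.48 = 60.28 ppm.
(a) Deficit to target: 80 − 60.28 = 19.72 mg/L.
(a) As CaCO₃: 19.72 mg/L × 19,341 L = 381.4 g; ÷ 50 g/eq ÷ 2 = 3.814 mol Na₂CO₃.
(a) Mass: 3.814 × 106 = 404.3 g.

(b) Volume: 78,400 US gal × 3.785 L/gal = 296,744 L.
(b) Available chlorine delivered: 1150 g × 0.552 = 634.8 g as Cl₂.
(b) Concentration rise: 634.8 g / 296,744 L = 2.139 mg/L = 2.14 ppm.
(b) Final FC: 1.6 + 2.14 = 3.74 ppm.

(a) 404 g; (b) 3.74 ppm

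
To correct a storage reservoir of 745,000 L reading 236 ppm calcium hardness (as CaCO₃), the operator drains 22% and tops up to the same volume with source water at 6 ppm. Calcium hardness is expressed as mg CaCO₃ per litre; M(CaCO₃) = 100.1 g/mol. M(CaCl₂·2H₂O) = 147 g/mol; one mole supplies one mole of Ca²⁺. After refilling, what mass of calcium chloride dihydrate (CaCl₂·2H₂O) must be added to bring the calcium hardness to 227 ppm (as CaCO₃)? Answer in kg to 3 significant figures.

After draining 22% and refilling: 236 × 0.78 + 6 × 0.22 = 185.4 ppm.
Deficit to target: 227 − 185.4 = 41.6 mg/L.
As CaCO₃: 41.6 mg/L × 745,000 L = 30,990 g; ÷ 100.1 = 309.6 mol Ca²⁺.
Mass: 309.6 × 147 = 45,510 g.

45.5 kg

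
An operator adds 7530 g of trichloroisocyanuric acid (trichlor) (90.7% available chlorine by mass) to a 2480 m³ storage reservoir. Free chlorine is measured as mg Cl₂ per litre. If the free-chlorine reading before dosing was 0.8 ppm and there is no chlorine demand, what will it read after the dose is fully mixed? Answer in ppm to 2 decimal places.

3.55 ppm

Volume: 2480 m³ = 2,480,000 L.
Available chlorine delivered: 7530 g × 0.907 = 6830 g as Cl₂.
Concentration rise: 6830 g / 2,480,000 L = 2.754 mg/L = 2.75 ppm.
Final FC: 0.8 + 2.75 = 3.55 ppm.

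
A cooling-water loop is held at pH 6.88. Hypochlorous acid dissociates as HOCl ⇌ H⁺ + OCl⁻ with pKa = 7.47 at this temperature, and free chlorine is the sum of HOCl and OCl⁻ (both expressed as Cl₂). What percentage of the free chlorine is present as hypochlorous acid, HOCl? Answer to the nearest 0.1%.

79.6%

[OCl⁻]/[HOCl] = 10^(pH − pKa) = 10^(6.88 − 7.47) = 10^-0.59 = 0.257.
Fraction as HOCl = 1 / (1 + 0.257) = 0.7955.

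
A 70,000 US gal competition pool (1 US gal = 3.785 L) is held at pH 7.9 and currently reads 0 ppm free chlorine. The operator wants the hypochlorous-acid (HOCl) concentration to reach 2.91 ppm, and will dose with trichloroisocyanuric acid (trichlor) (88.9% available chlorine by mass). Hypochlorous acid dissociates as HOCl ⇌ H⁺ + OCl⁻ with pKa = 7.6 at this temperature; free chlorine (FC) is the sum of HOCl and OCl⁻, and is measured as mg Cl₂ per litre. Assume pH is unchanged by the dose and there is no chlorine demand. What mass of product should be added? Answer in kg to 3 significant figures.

Volume: 70,000 US gal × 3.785 L/gal = 264,950 L.
[OCl⁻]/[HOCl] = 10^(pH − pKa) = 10^(7.9 − 7.6) = 1.995; fraction as HOCl = 1/(1 + 1.995) = 0.3339.
Free chlorine required for 2.91 ppm HOCl: 2.91 / 0.3339 = 8.716 ppm.
FC to add: 8.716 − 0 = 8.716 mg/L as Cl₂.
Cl₂ equivalent: 8.716 mg/L × 264,950 L = 2309 g.
Product at 88.9% available Cl: 2309 / 0.889 = 2598 g.

2.60 kg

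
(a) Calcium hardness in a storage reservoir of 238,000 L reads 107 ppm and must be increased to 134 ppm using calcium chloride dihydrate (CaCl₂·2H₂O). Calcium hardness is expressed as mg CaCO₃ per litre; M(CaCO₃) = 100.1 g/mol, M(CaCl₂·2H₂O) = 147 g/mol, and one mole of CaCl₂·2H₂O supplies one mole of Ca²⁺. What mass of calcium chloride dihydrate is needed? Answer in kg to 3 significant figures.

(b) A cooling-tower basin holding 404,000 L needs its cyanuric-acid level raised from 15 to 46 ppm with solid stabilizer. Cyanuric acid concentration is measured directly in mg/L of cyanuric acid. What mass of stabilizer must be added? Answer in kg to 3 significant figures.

(a) Hardness to add: (134 − 107) = 27 mg/L as CaCO₃ × 238,000 L = 6426 g as CaCO₃.
(a) Moles of Ca²⁺ (1 mol Ca²⁺ ≡ 1 mol CaCO₃): 6426 / 100.1 g/mol = 64.2 mol.
(a) Mass of CaCl₂·2H₂O: 64.2 × 147 = 9437 g.

(b) CYA to add: (46 − 15) = 31 mg/L × 404,000 L = 12,520 g cyanuric acid.

(a) 9.44 kg; (b) 12.5 kg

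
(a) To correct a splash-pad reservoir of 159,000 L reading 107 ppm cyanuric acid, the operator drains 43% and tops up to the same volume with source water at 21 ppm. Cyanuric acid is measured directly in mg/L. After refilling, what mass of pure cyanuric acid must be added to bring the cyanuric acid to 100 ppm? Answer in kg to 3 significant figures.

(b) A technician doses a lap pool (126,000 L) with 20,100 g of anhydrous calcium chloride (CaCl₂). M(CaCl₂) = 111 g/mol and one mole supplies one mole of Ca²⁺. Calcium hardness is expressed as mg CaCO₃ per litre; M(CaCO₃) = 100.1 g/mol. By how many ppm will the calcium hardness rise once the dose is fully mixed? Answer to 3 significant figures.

(a) After draining 43% and refilling: 107 × 0.57 + 21 × 0.43 = 70.02 ppm.
(a) Deficit to target: 100 − 70.02 = 29.98 mg/L.
(a) Mass: 29.98 mg/L × 159,000 L = 4767 g cyanuric acid.

(b) Moles of Ca²⁺: 20,100 g ÷ 111 g/mol = 181.1 mol.
(b) As CaCO₃: 181.1 mol × 100.1 g/mol = 18,130 g.
(b) Rise: 18,130 g / 126,000 L × 1000 = 143.9 mg/L.

(a) 4.77 kg; (b) 144 ppm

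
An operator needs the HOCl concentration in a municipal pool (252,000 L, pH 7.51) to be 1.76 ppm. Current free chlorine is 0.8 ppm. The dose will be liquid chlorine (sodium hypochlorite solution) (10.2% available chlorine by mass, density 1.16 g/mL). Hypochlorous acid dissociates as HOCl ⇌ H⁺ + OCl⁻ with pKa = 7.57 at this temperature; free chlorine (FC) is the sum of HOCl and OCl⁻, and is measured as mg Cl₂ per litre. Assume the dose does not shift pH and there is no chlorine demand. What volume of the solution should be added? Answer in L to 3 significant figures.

[OCl⁻]/[HOCl] = 10^(pH − pKa) = 10^(7.51 − 7.57) = 0.871; fraction as HOCl = 1/(1 + 0.871) = 0.5345.
Free chlorine required for 1.76 ppm HOCl: 1.76 / 0.5345 = 3.293 ppm.
FC to add: 3.293 − 0.8 = 2.493 mg/L as Cl₂.
Cl₂ equivalent: 2.493 mg/L × 252,000 L = 628.2 g.
Product at 10.2% available Cl: 628.2 / 0.102 = 6159 g.
Volume: 6159 g ÷ 1.16 g/mL = 5309 mL.

5.31 L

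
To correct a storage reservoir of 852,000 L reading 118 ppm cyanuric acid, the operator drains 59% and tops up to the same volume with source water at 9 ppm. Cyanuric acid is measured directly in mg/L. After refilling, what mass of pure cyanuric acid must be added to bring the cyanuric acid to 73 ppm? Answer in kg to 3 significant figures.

After draining 59% and refilling: 118 × 0.41 + 9 × 0.59 = 53.69 ppm.
Deficit to target: 73 − 53.69 = 19.31 mg/L.
Mass: 19.31 mg/L × 852,000 L = 16,450 g cyanuric acid.

16.5 kg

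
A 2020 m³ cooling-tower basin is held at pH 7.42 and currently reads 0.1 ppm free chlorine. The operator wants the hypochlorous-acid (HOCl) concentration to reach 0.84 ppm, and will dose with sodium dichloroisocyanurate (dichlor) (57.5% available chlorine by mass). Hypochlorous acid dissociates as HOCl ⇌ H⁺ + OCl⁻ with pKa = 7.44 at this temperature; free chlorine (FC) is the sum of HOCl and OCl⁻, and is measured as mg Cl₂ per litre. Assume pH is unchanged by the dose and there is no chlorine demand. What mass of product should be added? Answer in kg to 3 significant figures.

5.42 kg

Volume: 2020 m³ = 2,020,000 L.
[OCl⁻]/[HOCl] = 10^(pH − pKa) = 10^(7.42 − 7.44) = 0.955; fraction as HOCl = 1/(1 + 0.955) = 0.5115.
Free chlorine required for 0.84 ppm HOCl: 0.84 / 0.5115 = 1.642 ppm.
FC to add: 1.642 − 0.1 = 1.542 mg/L as Cl₂.
Cl₂ equivalent: 1.542 mg/L × 2,020,000 L = 3115 g.
Product at 57.5% available Cl: 3115 / 0.575 = 5418 g.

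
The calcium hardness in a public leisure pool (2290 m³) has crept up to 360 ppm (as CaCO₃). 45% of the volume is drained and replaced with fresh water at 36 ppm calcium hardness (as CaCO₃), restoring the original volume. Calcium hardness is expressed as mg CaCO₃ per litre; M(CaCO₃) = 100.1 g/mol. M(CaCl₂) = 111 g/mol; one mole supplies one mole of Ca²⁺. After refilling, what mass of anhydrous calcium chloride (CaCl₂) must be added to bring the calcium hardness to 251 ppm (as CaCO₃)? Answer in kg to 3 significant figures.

93.4 kg

Volume: 2290 m³ = 2,290,000 L.
After draining 45% and refilling: 360 × 0.55 + 36 × 0.45 = 214.2 ppm.
Deficit to target: 251 − 214.2 = 36.8 mg/L.
As CaCO₃: 36.8 mg/L × 2,290,000 L = 84,270 g; ÷ 100.1 = 841.9 mol Ca²⁺.
Mass: 841.9 × 111 = 93,450 g.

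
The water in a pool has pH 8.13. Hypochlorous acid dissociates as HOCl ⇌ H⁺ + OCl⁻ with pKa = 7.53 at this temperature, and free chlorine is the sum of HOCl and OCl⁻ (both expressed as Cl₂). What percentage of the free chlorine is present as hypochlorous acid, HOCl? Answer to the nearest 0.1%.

[OCl⁻]/[HOCl] = 10^(pH − pKa) = 10^(8.13 − 7.53) = 10^0.60 = 3.981.
Fraction as HOCl = 1 / (1 + 3.981) = 0.2008.

20.1%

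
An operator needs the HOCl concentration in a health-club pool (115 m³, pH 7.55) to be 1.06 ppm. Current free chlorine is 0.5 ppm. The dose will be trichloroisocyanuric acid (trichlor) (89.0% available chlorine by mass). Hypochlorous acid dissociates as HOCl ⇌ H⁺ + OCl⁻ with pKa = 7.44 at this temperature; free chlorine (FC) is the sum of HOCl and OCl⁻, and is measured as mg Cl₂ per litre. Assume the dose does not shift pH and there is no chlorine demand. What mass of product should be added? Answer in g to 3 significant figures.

Volume: 115 m³ = 115,000 L.
[OCl⁻]/[HOCl] = 10^(pH − pKa) = 10^(7.55 − 7.44) = 1.288; fraction as HOCl = 1/(1 + 1.288) = 0.437.
Free chlorine required for 1.06 ppm HOCl: 1.06 / 0.437 = 2.426 ppm.
FC to add: 2.426 − 0.5 = 1.926 mg/L as Cl₂.
Cl₂ equivalent: 1.926 mg/L × 115,000 L = 221.4 g.
Product at 89.0% available Cl: 221.4 / 0.89 = 248.8 g.

249 g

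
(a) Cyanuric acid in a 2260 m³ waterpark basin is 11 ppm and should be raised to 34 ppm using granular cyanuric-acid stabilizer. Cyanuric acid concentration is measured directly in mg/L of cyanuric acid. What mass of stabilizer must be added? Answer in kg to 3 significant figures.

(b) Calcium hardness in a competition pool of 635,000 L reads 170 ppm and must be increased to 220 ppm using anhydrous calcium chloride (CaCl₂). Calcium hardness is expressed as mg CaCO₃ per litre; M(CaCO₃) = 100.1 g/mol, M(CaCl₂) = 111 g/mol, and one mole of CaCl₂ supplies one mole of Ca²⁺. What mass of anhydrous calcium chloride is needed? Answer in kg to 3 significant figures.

(a) 52.0 kg; (b) 35.2 kg

(a) Volume: 2260 m³ = 2,260,000 L.
(a) CYA to add: (34 − 11) = 23 mg/L × 2,260,000 L = 51,980 g cyanuric acid.

(b) Hardness to add: (220 − 170) = 50 mg/L as CaCO₃ × 635,000 L = 31,750 g as CaCO₃.
(b) Moles of Ca²⁺ (1 mol Ca²⁺ ≡ 1 mol CaCO₃): 31,750 / 100.1 g/mol = 317.2 mol.
(b) Mass of CaCl₂: 317.2 × 111 = 35,210 g.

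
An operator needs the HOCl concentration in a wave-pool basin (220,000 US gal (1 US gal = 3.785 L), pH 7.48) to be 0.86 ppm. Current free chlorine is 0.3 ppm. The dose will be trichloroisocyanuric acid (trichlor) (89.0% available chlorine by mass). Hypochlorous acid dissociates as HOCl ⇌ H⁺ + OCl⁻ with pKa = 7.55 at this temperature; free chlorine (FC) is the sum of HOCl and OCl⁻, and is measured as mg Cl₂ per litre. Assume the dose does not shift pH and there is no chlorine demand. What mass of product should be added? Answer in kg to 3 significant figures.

1.21 kg

Volume: 220,000 US gal × 3.785 L/gal = 832,700 L.
[OCl⁻]/[HOCl] = 10^(pH − pKa) = 10^(7.48 − 7.55) = 0.8511; fraction as HOCl = 1/(1 + 0.8511) = 0.5402.
Free chlorine required for 0.86 ppm HOCl: 0.86 / 0.5402 = 1.592 ppm.
FC to add: 1.592 − 0.3 = 1.292 mg/L as Cl₂.
Cl₂ equivalent: 1.292 mg/L × 832,700 L = 1076 g.
Product at 89.0% available Cl: 1076 / 0.89 = 1209 g.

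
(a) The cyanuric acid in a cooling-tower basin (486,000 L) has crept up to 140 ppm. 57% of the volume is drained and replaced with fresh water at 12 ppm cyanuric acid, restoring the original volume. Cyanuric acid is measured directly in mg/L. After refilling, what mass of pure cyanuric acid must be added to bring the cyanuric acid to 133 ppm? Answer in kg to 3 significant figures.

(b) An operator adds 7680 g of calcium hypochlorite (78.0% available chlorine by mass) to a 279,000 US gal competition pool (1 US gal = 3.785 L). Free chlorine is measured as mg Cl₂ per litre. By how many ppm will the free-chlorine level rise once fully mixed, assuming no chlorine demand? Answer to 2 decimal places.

(a) After draining 57% and refilling: 140 × 0.43 + 12 × 0.57 = 67.04 ppm.
(a) Deficit to target: 133 − 67.04 = 65.96 mg/L.
(a) Mass: 65.96 mg/L × 486,000 L = 32,060 g cyanuric acid.

(b) Volume: 279,000 US gal × 3.785 L/gal = 1,056,015 L.
(b) Available chlorine delivered: 7680 g × 0.78 = 5990 g as Cl₂.
(b) Concentration rise: 5990 g / 1,056,015 L = 5.673 mg/L = 5.67 ppm.

(a) 32.1 kg; (b) 5.67 ppm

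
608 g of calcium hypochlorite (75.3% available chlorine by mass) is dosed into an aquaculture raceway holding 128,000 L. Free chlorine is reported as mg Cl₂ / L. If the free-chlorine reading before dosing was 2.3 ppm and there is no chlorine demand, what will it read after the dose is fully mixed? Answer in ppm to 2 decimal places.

5.88 ppm

Available chlorine delivered: 608 g × 0.753 = 457.8 g as Cl₂.
Concentration rise: 457.8 g / 128,000 L = 3.577 mg/L = 3.58 ppm.
Final FC: 2.3 + 3.58 = 5.88 ppm.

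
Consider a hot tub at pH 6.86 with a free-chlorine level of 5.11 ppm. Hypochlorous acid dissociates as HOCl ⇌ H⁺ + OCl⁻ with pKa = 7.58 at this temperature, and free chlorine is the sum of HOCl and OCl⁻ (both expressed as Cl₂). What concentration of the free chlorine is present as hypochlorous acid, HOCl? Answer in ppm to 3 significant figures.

4.29 ppm

[OCl⁻]/[HOCl] = 10^(pH − pKa) = 10^(6.86 − 7.58) = 10^-0.72 = 0.1905.
Fraction as HOCl = 1 / (1 + 0.1905) = 0.84.
HOCl = 0.84 × 5.11 ppm = 4.292 ppm.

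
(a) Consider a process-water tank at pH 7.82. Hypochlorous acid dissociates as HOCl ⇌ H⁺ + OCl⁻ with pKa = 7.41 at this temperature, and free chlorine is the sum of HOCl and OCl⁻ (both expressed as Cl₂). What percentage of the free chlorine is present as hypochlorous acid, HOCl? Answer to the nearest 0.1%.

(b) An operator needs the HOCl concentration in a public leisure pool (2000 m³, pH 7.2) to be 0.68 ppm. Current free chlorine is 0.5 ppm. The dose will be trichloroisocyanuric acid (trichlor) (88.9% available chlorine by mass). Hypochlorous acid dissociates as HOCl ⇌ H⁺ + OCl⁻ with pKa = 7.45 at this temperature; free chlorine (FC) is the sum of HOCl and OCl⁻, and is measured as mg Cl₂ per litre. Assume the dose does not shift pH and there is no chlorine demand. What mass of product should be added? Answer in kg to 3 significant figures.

(a) 28.0%; (b) 1.27 kg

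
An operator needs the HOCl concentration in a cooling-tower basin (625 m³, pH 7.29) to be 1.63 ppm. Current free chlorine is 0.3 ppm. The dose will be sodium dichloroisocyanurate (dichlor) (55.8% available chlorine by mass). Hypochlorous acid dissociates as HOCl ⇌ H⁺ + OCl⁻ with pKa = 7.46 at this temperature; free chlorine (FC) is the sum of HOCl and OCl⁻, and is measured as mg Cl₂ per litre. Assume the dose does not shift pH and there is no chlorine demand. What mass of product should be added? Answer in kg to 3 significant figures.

Volume: 625 m³ = 625,000 L.
[OCl⁻]/[HOCl] = 10^(pH − pKa) = 10^(7.29 − 7.46) = 0.6761; fraction as HOCl = 1/(1 + 0.6761) = 0.5966.
Free chlorine required for 1.63 ppm HOCl: 1.63 / 0.5966 = 2.732 ppm.
FC to add: 2.732 − 0.3 = 2.432 mg/L as Cl₂.
Cl₂ equivalent: 2.432 mg/L × 625,000 L = 1520 g.
Product at 55.8% available Cl: 1520 / 0.558 = 2724 g.

2.72 kg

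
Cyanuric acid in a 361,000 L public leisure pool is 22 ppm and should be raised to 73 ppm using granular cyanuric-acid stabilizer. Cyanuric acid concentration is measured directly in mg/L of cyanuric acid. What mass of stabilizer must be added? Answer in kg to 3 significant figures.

CYA to add: (73 − 22) = 51 mg/L × 361,000 L = 18,410 g cyanuric acid.

18.4 kg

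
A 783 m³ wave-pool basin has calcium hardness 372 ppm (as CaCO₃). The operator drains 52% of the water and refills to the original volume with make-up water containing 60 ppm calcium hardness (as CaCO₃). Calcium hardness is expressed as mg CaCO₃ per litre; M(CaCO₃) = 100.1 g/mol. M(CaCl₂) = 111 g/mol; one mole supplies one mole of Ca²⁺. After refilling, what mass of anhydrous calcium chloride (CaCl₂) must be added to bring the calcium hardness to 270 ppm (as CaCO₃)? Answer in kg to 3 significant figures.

52.3 kg

Volume: 783 m³ = 783,000 L.
After draining 52% and refilling: 372 × 0.48 + 60 × 0.52 = 209.76 ppm.
Deficit to target: 270 − 209.76 = 60.24 mg/L.
As CaCO₃: 60.24 mg/L × 783,000 L = 47,170 g; ÷ 100.1 = 471.2 mol Ca²⁺.
Mass: 471.2 × 111 = 52,300 g.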